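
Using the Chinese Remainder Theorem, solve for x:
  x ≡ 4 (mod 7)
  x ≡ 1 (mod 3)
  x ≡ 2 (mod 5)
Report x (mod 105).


Moduli 7, 3, 5 are pairwise coprime; by CRT there is a unique solution modulo M = 7 · 3 · 5 = 105.
Solve pairwise, accumulating the modulus:
  Start with x ≡ 4 (mod 7).
  Combine with x ≡ 1 (mod 3): since gcd(7, 3) = 1, we get a unique residue mod 21.
    Write x = 4 + 7·t and substitute into x ≡ 1 (mod 3): 7·t ≡ 1 − 4 = -3 (mod 3).
    Reduce coefficients mod 3: 1·t ≡ 0 (mod 3).
    So t ≡ 0 (mod 3).
    Then x = 4 + 7·0 = 4, valid modulo lcm(7, 3) = 21: x ≡ 4 (mod 21).
  Combine with x ≡ 2 (mod 5): since gcd(21, 5) = 1, we get a unique residue mod 105.
    Write x = 4 + 21·t and substitute into x ≡ 2 (mod 5): 21·t ≡ 2 − 4 = -2 (mod 5).
    Reduce coefficients mod 5: 1·t ≡ 3 (mod 5).
    So t ≡ 3 (mod 5).
    Then x = 4 + 21·3 = 67, valid modulo lcm(21, 5) = 105: x ≡ 67 (mod 105).
Verify: 67 mod 7 = 4 ✓, 67 mod 3 = 1 ✓, 67 mod 5 = 2 ✓.

x ≡ 67 (mod 105).


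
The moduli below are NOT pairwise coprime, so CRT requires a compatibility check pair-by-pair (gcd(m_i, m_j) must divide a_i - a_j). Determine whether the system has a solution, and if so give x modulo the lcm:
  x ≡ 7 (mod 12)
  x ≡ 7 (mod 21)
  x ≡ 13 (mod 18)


Moduli 12, 21, 18 are not pairwise coprime, so CRT works modulo lcm(m_i) when all pairwise compatibility conditions hold.
Pairwise compatibility: gcd(m_i, m_j) must divide a_i - a_j for every pair.
Merge one congruence at a time:
  Start: x ≡ 7 (mod 12).
  Combine with x ≡ 7 (mod 21): gcd(12, 21) = 3; 7 - 7 = 0, which IS divisible by 3, so compatible.
    Write x = 7 + 12·t and substitute into x ≡ 7 (mod 21): 12·t ≡ 7 − 7 = 0 (mod 21).
    Divide the congruence (and modulus) by g = 3: 4·t ≡ 0 (mod 7).
    The inverse of 4 mod 7 is 2 (since 4·2 = 8 = 1·7 + 1), so t ≡ 2·0 = 0 ≡ 0 (mod 7).
    Then x = 7 + 12·0 = 7, valid modulo lcm(12, 21) = 84: x ≡ 7 (mod 84).
  Combine with x ≡ 13 (mod 18): gcd(84, 18) = 6; 13 - 7 = 6, which IS divisible by 6, so compatible.
    Write x = 7 + 84·t and substitute into x ≡ 13 (mod 18): 84·t ≡ 13 − 7 = 6 (mod 18).
    Divide the congruence (and modulus) by g = 6: 14·t ≡ 1 (mod 3).
    Reduce coefficients mod 3: 2·t ≡ 1 (mod 3).
    The inverse of 2 mod 3 is 2 (since 2·2 = 4 = 1·3 + 1), so t ≡ 2·1 = 2 ≡ 2 (mod 3).
    Then x = 7 + 84·2 = 175, valid modulo lcm(84, 18) = 252: x ≡ 175 (mod 252).
Verify: 175 mod 12 = 7, 175 mod 21 = 7, 175 mod 18 = 13.

x ≡ 175 (mod 252).


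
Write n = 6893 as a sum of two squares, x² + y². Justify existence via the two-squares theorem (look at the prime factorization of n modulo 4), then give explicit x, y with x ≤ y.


Step 1: Factor n = 6893 = 61 · 113.
Step 2: Check the mod-4 condition on each prime factor: 61 ≡ 1 (mod 4), exponent 1; 113 ≡ 1 (mod 4), exponent 1.
All primes ≡ 3 (mod 4) appear to even exponent (or don't appear), so by the two-squares theorem n IS expressible as a sum of two squares.
Step 3: Build a representation. Here n = 61 · 113 is a product of primes ≡ 1 (mod 4). Each prime p ≡ 1 (mod 4) is itself a sum of two squares; find a² by testing p − a² for a perfect square:
  61: 61 − 1² = 60, 61 − 2² = 57, 61 − 3² = 52, 61 − 4² = 45, 61 − 5² = 36 = 6² ⇒ 61 = 5² + 6².
  113: 113 − 1² = 112, 113 − 2² = 109, 113 − 3² = 104, 113 − 4² = 97, 113 − 5² = 88, 113 − 6² = 77, 113 − 7² = 64 = 8² ⇒ 113 = 7² + 8².
  Combine using the Brahmagupta–Fibonacci identity (a² + b²)(c² + d²) = (ac − bd)² + (ad + bc)² = (ac + bd)² + (ad − bc)²:
  61 · 113 = 6893: from (5² + 6²)(7² + 8²), take (5·7 − 6·8, 5·8 + 6·7) = (35 − 48, 40 + 42) = (-13, 82); dropping signs (only squares matter) gives (13, 82); check 13² + 82² = 169 + 6724 = 6893 ✓.
Step 4: Order so x ≤ y and verify: 13² + 82² = 169 + 6724 = 6893 = n. ✓

n = 6893 = 13² + 82² (one valid representation with x ≤ y).


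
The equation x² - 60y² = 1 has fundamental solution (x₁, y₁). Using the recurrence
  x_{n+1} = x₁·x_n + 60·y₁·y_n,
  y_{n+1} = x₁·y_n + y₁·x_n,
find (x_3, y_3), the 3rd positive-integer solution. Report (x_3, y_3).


Step 1: Find the fundamental solution (x₁, y₁) of x² - 60y² = 1.
  Expand √60 as a continued fraction. a₀ = ⌊√60⌋ = 7; iterate m_{k+1} = d_k·a_k − m_k, d_{k+1} = (60 − m_{k+1}²)/d_k, a_{k+1} = ⌊(a₀ + m_{k+1})/d_{k+1}⌋ (starting m₀ = 0, d₀ = 1), with convergents p_k = a_k·p_{k-1} + p_{k-2}, q_k = a_k·q_{k-1} + q_{k-2} (p₋₁ = 1, q₋₁ = 0):
  k = 0: a₀ = 7; p₀/q₀ = 7/1; p₀² − 60·q₀² = 49 − 60 = -11.
  k = 1: m = 7, d = 11, a = ⌊(7 + 7)/11⌋ = 1; p/q = (1·7 + 1)/(1·1 + 0) = 8/1; p² − 60·q² = 64 − 60 = 4.
  k = 2: m = 4, d = 4, a = ⌊(7 + 4)/4⌋ = 2; p/q = (2·8 + 7)/(2·1 + 1) = 23/3; p² − 60·q² = 529 − 540 = -11.
  k = 3: m = 4, d = 11, a = ⌊(7 + 4)/11⌋ = 1; p/q = (1·23 + 8)/(1·3 + 1) = 31/4; p² − 60·q² = 961 − 960 = 1.
  The first convergent with p² − 60·q² = 1 gives the fundamental solution (x₁, y₁) = (31, 4).
Step 2: Apply the recurrence (x_{n+1}, y_{n+1}) = (x₁x_n + 60y₁y_n, x₁y_n + y₁x_n) repeatedly.
  From (x_1, y_1) = (31, 4): x_2 = 31·31 + 60·4·4 = 1921; y_2 = 31·4 + 4·31 = 248.
  From (x_2, y_2) = (1921, 248): x_3 = 31·1921 + 60·4·248 = 119071; y_3 = 31·248 + 4·1921 = 15372.
Step 3: Verify x_3² - 60·y_3² = 14177903041 - 14177903040 = 1 (should be 1). ✓

(x_1, y_1) = (31, 4); (x_3, y_3) = (119071, 15372).


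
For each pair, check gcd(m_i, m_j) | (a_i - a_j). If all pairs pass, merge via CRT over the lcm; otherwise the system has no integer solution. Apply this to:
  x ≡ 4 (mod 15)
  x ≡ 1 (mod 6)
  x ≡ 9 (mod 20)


Moduli 15, 6, 20 are not pairwise coprime, so CRT works modulo lcm(m_i) when all pairwise compatibility conditions hold.
Pairwise compatibility: gcd(m_i, m_j) must divide a_i - a_j for every pair.
Merge one congruence at a time:
  Start: x ≡ 4 (mod 15).
  Combine with x ≡ 1 (mod 6): gcd(15, 6) = 3; 1 - 4 = -3, which IS divisible by 3, so compatible.
    Write x = 4 + 15·t and substitute into x ≡ 1 (mod 6): 15·t ≡ 1 − 4 = -3 (mod 6).
    Divide the congruence (and modulus) by g = 3: 5·t ≡ -1 (mod 2).
    Reduce coefficients mod 2: 1·t ≡ 1 (mod 2).
    So t ≡ 1 (mod 2).
    Then x = 4 + 15·1 = 19, valid modulo lcm(15, 6) = 30: x ≡ 19 (mod 30).
  Combine with x ≡ 9 (mod 20): gcd(30, 20) = 10; 9 - 19 = -10, which IS divisible by 10, so compatible.
    Write x = 19 + 30·t and substitute into x ≡ 9 (mod 20): 30·t ≡ 9 − 19 = -10 (mod 20).
    Divide the congruence (and modulus) by g = 10: 3·t ≡ -1 (mod 2).
    Reduce coefficients mod 2: 1·t ≡ 1 (mod 2).
    So t ≡ 1 (mod 2).
    Then x = 19 + 30·1 = 49, valid modulo lcm(30, 20) = 60: x ≡ 49 (mod 60).
Verify: 49 mod 15 = 4, 49 mod 6 = 1, 49 mod 20 = 9.

x ≡ 49 (mod 60).


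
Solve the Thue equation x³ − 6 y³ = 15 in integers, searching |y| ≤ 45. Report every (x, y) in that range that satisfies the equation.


The equation is x³ - 6y³ = 15. For fixed y, x³ = 6·y³ + 15, so a solution requires the RHS to be a perfect cube.
Strategy: iterate y from -45 to 45, compute RHS = 6·y³ + 15, and check whether it is a (positive or negative) perfect cube.
Check small values of y:
  y = 0: RHS = 15 is not a perfect cube.
  y = 1: RHS = 21 is not a perfect cube.
  y = -1: RHS = 9 is not a perfect cube.
  y = 2: RHS = 63 is not a perfect cube.
  y = -2: RHS = -33 is not a perfect cube.
  y = 3: RHS = 177 is not a perfect cube.
  y = -3: RHS = -147 is not a perfect cube.
Continuing the search up to |y| = 45 finds no solutions either.
No (x, y) in the scanned range satisfies the equation.

No integer solutions with |y| ≤ 45.


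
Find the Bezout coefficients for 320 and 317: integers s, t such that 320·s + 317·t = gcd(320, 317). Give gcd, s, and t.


Euclidean algorithm on (320, 317) — divide until remainder is 0:
  320 = 1 · 317 + 3
  317 = 105 · 3 + 2
  3 = 1 · 2 + 1
  2 = 2 · 1 + 0
gcd(320, 317) = 1.
Track Bezout coefficients alongside the remainders: start with r₀ = 320 = a·1 + b·0 (s = 1, t = 0) and r₁ = 317 = a·0 + b·1 (s = 0, t = 1); each new remainder r_{k+1} = r_{k-1} − q_k·r_k inherits s_{k+1} = s_{k-1} − q_k·s_k, t_{k+1} = t_{k-1} − q_k·t_k, so r_k = a·s_k + b·t_k at every step:
  q = 1: r = 3, s = 1 − 1·0 = 1, t = 0 − 1·1 = -1  (check: 320·1 + 317·(-1) = 3)
  q = 105: r = 2, s = 0 − 105·1 = -105, t = 1 − 105·(-1) = 106  (check: 320·(-105) + 317·106 = 2)
  q = 1: r = 1, s = 1 − 1·(-105) = 106, t = -1 − 1·106 = -107  (check: 320·106 + 317·(-107) = 1)
The row with r = 1 (the gcd) gives the Bezout coefficients s = 106, t = -107.
Result: 320 · (106) + 317 · (-107) = 1.

gcd(320, 317) = 1; s = 106, t = -107 (check: 320·106 + 317·(-107) = 1).


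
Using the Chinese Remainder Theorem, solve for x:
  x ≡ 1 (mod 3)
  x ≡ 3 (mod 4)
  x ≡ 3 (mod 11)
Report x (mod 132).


Moduli 3, 4, 11 are pairwise coprime; by CRT there is a unique solution modulo M = 3 · 4 · 11 = 132.
Solve pairwise, accumulating the modulus:
  Start with x ≡ 1 (mod 3).
  Combine with x ≡ 3 (mod 4): since gcd(3, 4) = 1, we get a unique residue mod 12.
    Write x = 1 + 3·t and substitute into x ≡ 3 (mod 4): 3·t ≡ 3 − 1 = 2 (mod 4).
    The inverse of 3 mod 4 is 3 (since 3·3 = 9 = 2·4 + 1), so t ≡ 3·2 = 6 ≡ 2 (mod 4).
    Then x = 1 + 3·2 = 7, valid modulo lcm(3, 4) = 12: x ≡ 7 (mod 12).
  Combine with x ≡ 3 (mod 11): since gcd(12, 11) = 1, we get a unique residue mod 132.
    Write x = 7 + 12·t and substitute into x ≡ 3 (mod 11): 12·t ≡ 3 − 7 = -4 (mod 11).
    Reduce coefficients mod 11: 1·t ≡ 7 (mod 11).
    So t ≡ 7 (mod 11).
    Then x = 7 + 12·7 = 91, valid modulo lcm(12, 11) = 132: x ≡ 91 (mod 132).
Verify: 91 mod 3 = 1 ✓, 91 mod 4 = 3 ✓, 91 mod 11 = 3 ✓.

x ≡ 91 (mod 132).


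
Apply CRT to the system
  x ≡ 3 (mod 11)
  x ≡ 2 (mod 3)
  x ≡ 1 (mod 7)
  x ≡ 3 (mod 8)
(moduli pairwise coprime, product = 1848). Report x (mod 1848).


Product of moduli M = 11 · 3 · 7 · 8 = 1848.
Merge one congruence at a time:
  Start: x ≡ 3 (mod 11).
  Combine with x ≡ 2 (mod 3); new modulus lcm = 33.
    Write x = 3 + 11·t and substitute into x ≡ 2 (mod 3): 11·t ≡ 2 − 3 = -1 (mod 3).
    Reduce coefficients mod 3: 2·t ≡ 2 (mod 3).
    The inverse of 2 mod 3 is 2 (since 2·2 = 4 = 1·3 + 1), so t ≡ 2·2 = 4 ≡ 1 (mod 3).
    Then x = 3 + 11·1 = 14, valid modulo lcm(11, 3) = 33: x ≡ 14 (mod 33).
  Combine with x ≡ 1 (mod 7); new modulus lcm = 231.
    Write x = 14 + 33·t and substitute into x ≡ 1 (mod 7): 33·t ≡ 1 − 14 = -13 (mod 7).
    Reduce coefficients mod 7: 5·t ≡ 1 (mod 7).
    The inverse of 5 mod 7 is 3 (since 5·3 = 15 = 2·7 + 1), so t ≡ 3·1 = 3 ≡ 3 (mod 7).
    Then x = 14 + 33·3 = 113, valid modulo lcm(33, 7) = 231: x ≡ 113 (mod 231).
  Combine with x ≡ 3 (mod 8); new modulus lcm = 1848.
    Write x = 113 + 231·t and substitute into x ≡ 3 (mod 8): 231·t ≡ 3 − 113 = -110 (mod 8).
    Reduce coefficients mod 8: 7·t ≡ 2 (mod 8).
    The inverse of 7 mod 8 is 7 (since 7·7 = 49 = 6·8 + 1), so t ≡ 7·2 = 14 ≡ 6 (mod 8).
    Then x = 113 + 231·6 = 1499, valid modulo lcm(231, 8) = 1848: x ≡ 1499 (mod 1848).
Verify against each original: 1499 mod 11 = 3, 1499 mod 3 = 2, 1499 mod 7 = 1, 1499 mod 8 = 3.

x ≡ 1499 (mod 1848).


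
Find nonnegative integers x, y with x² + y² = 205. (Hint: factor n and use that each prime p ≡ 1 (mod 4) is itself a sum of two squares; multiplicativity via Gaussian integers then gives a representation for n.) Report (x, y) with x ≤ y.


Step 1: Factor n = 205 = 5 · 41.
Step 2: Check the mod-4 condition on each prime factor: 5 ≡ 1 (mod 4), exponent 1; 41 ≡ 1 (mod 4), exponent 1.
All primes ≡ 3 (mod 4) appear to even exponent (or don't appear), so by the two-squares theorem n IS expressible as a sum of two squares.
Step 3: Build a representation. Here n = 5 · 41 is a product of primes ≡ 1 (mod 4). Each prime p ≡ 1 (mod 4) is itself a sum of two squares; find a² by testing p − a² for a perfect square:
  5: 5 − 1² = 4 = 2² ⇒ 5 = 1² + 2².
  41: 41 − 1² = 40, 41 − 2² = 37, 41 − 3² = 32, 41 − 4² = 25 = 5² ⇒ 41 = 4² + 5².
  Combine using the Brahmagupta–Fibonacci identity (a² + b²)(c² + d²) = (ac − bd)² + (ad + bc)² = (ac + bd)² + (ad − bc)²:
  5 · 41 = 205: from (1² + 2²)(4² + 5²), take (1·4 − 2·5, 1·5 + 2·4) = (4 − 10, 5 + 8) = (-6, 13); dropping signs (only squares matter) gives (6, 13); check 6² + 13² = 36 + 169 = 205 ✓.
Step 4: Order so x ≤ y and verify: 6² + 13² = 36 + 169 = 205 = n. ✓

n = 205 = 6² + 13² (one valid representation with x ≤ y).


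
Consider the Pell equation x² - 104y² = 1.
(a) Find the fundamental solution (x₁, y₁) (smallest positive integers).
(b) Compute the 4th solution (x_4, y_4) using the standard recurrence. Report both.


Step 1: Find the fundamental solution (x₁, y₁) of x² - 104y² = 1.
  Expand √104 as a continued fraction. a₀ = ⌊√104⌋ = 10; iterate m_{k+1} = d_k·a_k − m_k, d_{k+1} = (104 − m_{k+1}²)/d_k, a_{k+1} = ⌊(a₀ + m_{k+1})/d_{k+1}⌋ (starting m₀ = 0, d₀ = 1), with convergents p_k = a_k·p_{k-1} + p_{k-2}, q_k = a_k·q_{k-1} + q_{k-2} (p₋₁ = 1, q₋₁ = 0):
  k = 0: a₀ = 10; p₀/q₀ = 10/1; p₀² − 104·q₀² = 100 − 104 = -4.
  k = 1: m = 10, d = 4, a = ⌊(10 + 10)/4⌋ = 5; p/q = (5·10 + 1)/(5·1 + 0) = 51/5; p² − 104·q² = 2601 − 2600 = 1.
  The first convergent with p² − 104·q² = 1 gives the fundamental solution (x₁, y₁) = (51, 5).
Step 2: Apply the recurrence (x_{n+1}, y_{n+1}) = (x₁x_n + 104y₁y_n, x₁y_n + y₁x_n) repeatedly.
  From (x_1, y_1) = (51, 5): x_2 = 51·51 + 104·5·5 = 5201; y_2 = 51·5 + 5·51 = 510.
  From (x_2, y_2) = (5201, 510): x_3 = 51·5201 + 104·5·510 = 530451; y_3 = 51·510 + 5·5201 = 52015.
  From (x_3, y_3) = (530451, 52015): x_4 = 51·530451 + 104·5·52015 = 54100801; y_4 = 51·52015 + 5·530451 = 5305020.
Step 3: Verify x_4² - 104·y_4² = 2926896668841601 - 2926896668841600 = 1 (should be 1). ✓

(x_1, y_1) = (51, 5); (x_4, y_4) = (54100801, 5305020).


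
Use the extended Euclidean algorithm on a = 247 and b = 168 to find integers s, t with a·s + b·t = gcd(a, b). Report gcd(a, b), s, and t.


Euclidean algorithm on (247, 168) — divide until remainder is 0:
  247 = 1 · 168 + 79
  168 = 2 · 79 + 10
  79 = 7 · 10 + 9
  10 = 1 · 9 + 1
  9 = 9 · 1 + 0
gcd(247, 168) = 1.
Track Bezout coefficients alongside the remainders: start with r₀ = 247 = a·1 + b·0 (s = 1, t = 0) and r₁ = 168 = a·0 + b·1 (s = 0, t = 1); each new remainder r_{k+1} = r_{k-1} − q_k·r_k inherits s_{k+1} = s_{k-1} − q_k·s_k, t_{k+1} = t_{k-1} − q_k·t_k, so r_k = a·s_k + b·t_k at every step:
  q = 1: r = 79, s = 1 − 1·0 = 1, t = 0 − 1·1 = -1  (check: 247·1 + 168·(-1) = 79)
  q = 2: r = 10, s = 0 − 2·1 = -2, t = 1 − 2·(-1) = 3  (check: 247·(-2) + 168·3 = 10)
  q = 7: r = 9, s = 1 − 7·(-2) = 15, t = -1 − 7·3 = -22  (check: 247·15 + 168·(-22) = 9)
  q = 1: r = 1, s = -2 − 1·15 = -17, t = 3 − 1·(-22) = 25  (check: 247·(-17) + 168·25 = 1)
The row with r = 1 (the gcd) gives the Bezout coefficients s = -17, t = 25.
Result: 247 · (-17) + 168 · (25) = 1.

gcd(247, 168) = 1; s = -17, t = 25 (check: 247·(-17) + 168·25 = 1).


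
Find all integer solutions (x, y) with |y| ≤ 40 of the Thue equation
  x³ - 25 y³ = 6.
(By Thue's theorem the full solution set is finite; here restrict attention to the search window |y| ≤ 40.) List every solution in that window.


The equation is x³ - 25y³ = 6. For fixed y, x³ = 25·y³ + 6, so a solution requires the RHS to be a perfect cube.
Strategy: iterate y from -40 to 40, compute RHS = 25·y³ + 6, and check whether it is a (positive or negative) perfect cube.
Check small values of y:
  y = 0: RHS = 6 is not a perfect cube.
  y = 1: RHS = 31 is not a perfect cube.
  y = -1: RHS = -19 is not a perfect cube.
  y = 2: RHS = 206 is not a perfect cube.
  y = -2: RHS = -194 is not a perfect cube.
  y = 3: RHS = 681 is not a perfect cube.
  y = -3: RHS = -669 is not a perfect cube.
Continuing the search up to |y| = 40 finds no solutions either.
No (x, y) in the scanned range satisfies the equation.

No integer solutions with |y| ≤ 40.


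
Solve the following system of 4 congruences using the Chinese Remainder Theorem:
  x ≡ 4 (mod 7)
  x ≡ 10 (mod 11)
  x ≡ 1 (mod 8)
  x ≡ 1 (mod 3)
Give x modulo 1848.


Product of moduli M = 7 · 11 · 8 · 3 = 1848.
Merge one congruence at a time:
  Start: x ≡ 4 (mod 7).
  Combine with x ≡ 10 (mod 11); new modulus lcm = 77.
    Write x = 4 + 7·t and substitute into x ≡ 10 (mod 11): 7·t ≡ 10 − 4 = 6 (mod 11).
    The inverse of 7 mod 11 is 8 (since 7·8 = 56 = 5·11 + 1), so t ≡ 8·6 = 48 ≡ 4 (mod 11).
    Then x = 4 + 7·4 = 32, valid modulo lcm(7, 11) = 77: x ≡ 32 (mod 77).
  Combine with x ≡ 1 (mod 8); new modulus lcm = 616.
    Write x = 32 + 77·t and substitute into x ≡ 1 (mod 8): 77·t ≡ 1 − 32 = -31 (mod 8).
    Reduce coefficients mod 8: 5·t ≡ 1 (mod 8).
    The inverse of 5 mod 8 is 5 (since 5·5 = 25 = 3·8 + 1), so t ≡ 5·1 = 5 ≡ 5 (mod 8).
    Then x = 32 + 77·5 = 417, valid modulo lcm(77, 8) = 616: x ≡ 417 (mod 616).
  Combine with x ≡ 1 (mod 3); new modulus lcm = 1848.
    Write x = 417 + 616·t and substitute into x ≡ 1 (mod 3): 616·t ≡ 1 − 417 = -416 (mod 3).
    Reduce coefficients mod 3: 1·t ≡ 1 (mod 3).
    So t ≡ 1 (mod 3).
    Then x = 417 + 616·1 = 1033, valid modulo lcm(616, 3) = 1848: x ≡ 1033 (mod 1848).
Verify against each original: 1033 mod 7 = 4, 1033 mod 11 = 10, 1033 mod 8 = 1, 1033 mod 3 = 1.

x ≡ 1033 (mod 1848).


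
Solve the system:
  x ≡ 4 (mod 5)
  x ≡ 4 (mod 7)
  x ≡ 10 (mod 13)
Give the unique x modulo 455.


Moduli 5, 7, 13 are pairwise coprime; by CRT there is a unique solution modulo M = 5 · 7 · 13 = 455.
Solve pairwise, accumulating the modulus:
  Start with x ≡ 4 (mod 5).
  Combine with x ≡ 4 (mod 7): since gcd(5, 7) = 1, we get a unique residue mod 35.
    Write x = 4 + 5·t and substitute into x ≡ 4 (mod 7): 5·t ≡ 4 − 4 = 0 (mod 7).
    The inverse of 5 mod 7 is 3 (since 5·3 = 15 = 2·7 + 1), so t ≡ 3·0 = 0 ≡ 0 (mod 7).
    Then x = 4 + 5·0 = 4, valid modulo lcm(5, 7) = 35: x ≡ 4 (mod 35).
  Combine with x ≡ 10 (mod 13): since gcd(35, 13) = 1, we get a unique residue mod 455.
    Write x = 4 + 35·t and substitute into x ≡ 10 (mod 13): 35·t ≡ 10 − 4 = 6 (mod 13).
    Reduce coefficients mod 13: 9·t ≡ 6 (mod 13).
    The inverse of 9 mod 13 is 3 (since 9·3 = 27 = 2·13 + 1), so t ≡ 3·6 = 18 ≡ 5 (mod 13).
    Then x = 4 + 35·5 = 179, valid modulo lcm(35, 13) = 455: x ≡ 179 (mod 455).
Verify: 179 mod 5 = 4 ✓, 179 mod 7 = 4 ✓, 179 mod 13 = 10 ✓.

x ≡ 179 (mod 455).


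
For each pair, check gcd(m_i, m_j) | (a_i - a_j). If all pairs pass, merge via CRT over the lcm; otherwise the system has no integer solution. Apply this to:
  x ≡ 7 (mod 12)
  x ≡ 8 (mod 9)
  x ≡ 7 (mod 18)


Moduli 12, 9, 18 are not pairwise coprime, so CRT works modulo lcm(m_i) when all pairwise compatibility conditions hold.
Pairwise compatibility: gcd(m_i, m_j) must divide a_i - a_j for every pair.
Merge one congruence at a time:
  Start: x ≡ 7 (mod 12).
  Combine with x ≡ 8 (mod 9): gcd(12, 9) = 3, and 8 - 7 = 1 is NOT divisible by 3.
    ⇒ system is inconsistent (no integer solution).

No solution (the system is inconsistent).


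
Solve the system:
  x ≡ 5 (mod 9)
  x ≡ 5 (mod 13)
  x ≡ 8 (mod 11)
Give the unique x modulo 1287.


Moduli 9, 13, 11 are pairwise coprime; by CRT there is a unique solution modulo M = 9 · 13 · 11 = 1287.
Solve pairwise, accumulating the modulus:
  Start with x ≡ 5 (mod 9).
  Combine with x ≡ 5 (mod 13): since gcd(9, 13) = 1, we get a unique residue mod 117.
    Write x = 5 + 9·t and substitute into x ≡ 5 (mod 13): 9·t ≡ 5 − 5 = 0 (mod 13).
    The inverse of 9 mod 13 is 3 (since 9·3 = 27 = 2·13 + 1), so t ≡ 3·0 = 0 ≡ 0 (mod 13).
    Then x = 5 + 9·0 = 5, valid modulo lcm(9, 13) = 117: x ≡ 5 (mod 117).
  Combine with x ≡ 8 (mod 11): since gcd(117, 11) = 1, we get a unique residue mod 1287.
    Write x = 5 + 117·t and substitute into x ≡ 8 (mod 11): 117·t ≡ 8 − 5 = 3 (mod 11).
    Reduce coefficients mod 11: 7·t ≡ 3 (mod 11).
    The inverse of 7 mod 11 is 8 (since 7·8 = 56 = 5·11 + 1), so t ≡ 8·3 = 24 ≡ 2 (mod 11).
    Then x = 5 + 117·2 = 239, valid modulo lcm(117, 11) = 1287: x ≡ 239 (mod 1287).
Verify: 239 mod 9 = 5 ✓, 239 mod 13 = 5 ✓, 239 mod 11 = 8 ✓.

x ≡ 239 (mod 1287).


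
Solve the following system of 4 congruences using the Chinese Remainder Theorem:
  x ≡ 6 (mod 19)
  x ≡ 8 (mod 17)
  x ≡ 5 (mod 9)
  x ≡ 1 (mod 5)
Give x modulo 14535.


Product of moduli M = 19 · 17 · 9 · 5 = 14535.
Merge one congruence at a time:
  Start: x ≡ 6 (mod 19).
  Combine with x ≡ 8 (mod 17); new modulus lcm = 323.
    Write x = 6 + 19·t and substitute into x ≡ 8 (mod 17): 19·t ≡ 8 − 6 = 2 (mod 17).
    Reduce coefficients mod 17: 2·t ≡ 2 (mod 17).
    The inverse of 2 mod 17 is 9 (since 2·9 = 18 = 1·17 + 1), so t ≡ 9·2 = 18 ≡ 1 (mod 17).
    Then x = 6 + 19·1 = 25, valid modulo lcm(19, 17) = 323: x ≡ 25 (mod 323).
  Combine with x ≡ 5 (mod 9); new modulus lcm = 2907.
    Write x = 25 + 323·t and substitute into x ≡ 5 (mod 9): 323·t ≡ 5 − 25 = -20 (mod 9).
    Reduce coefficients mod 9: 8·t ≡ 7 (mod 9).
    The inverse of 8 mod 9 is 8 (since 8·8 = 64 = 7·9 + 1), so t ≡ 8·7 = 56 ≡ 2 (mod 9).
    Then x = 25 + 323·2 = 671, valid modulo lcm(323, 9) = 2907: x ≡ 671 (mod 2907).
  Combine with x ≡ 1 (mod 5); new modulus lcm = 14535.
    Write x = 671 + 2907·t and substitute into x ≡ 1 (mod 5): 2907·t ≡ 1 − 671 = -670 (mod 5).
    Reduce coefficients mod 5: 2·t ≡ 0 (mod 5).
    The inverse of 2 mod 5 is 3 (since 2·3 = 6 = 1·5 + 1), so t ≡ 3·0 = 0 ≡ 0 (mod 5).
    Then x = 671 + 2907·0 = 671, valid modulo lcm(2907, 5) = 14535: x ≡ 671 (mod 14535).
Verify against each original: 671 mod 19 = 6, 671 mod 17 = 8, 671 mod 9 = 5, 671 mod 5 = 1.

x ≡ 671 (mod 14535).


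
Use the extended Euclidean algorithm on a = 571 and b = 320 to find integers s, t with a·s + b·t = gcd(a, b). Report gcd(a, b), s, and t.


Euclidean algorithm on (571, 320) — divide until remainder is 0:
  571 = 1 · 320 + 251
  320 = 1 · 251 + 69
  251 = 3 · 69 + 44
  69 = 1 · 44 + 25
  44 = 1 · 25 + 19
  25 = 1 · 19 + 6
  19 = 3 · 6 + 1
  6 = 6 · 1 + 0
gcd(571, 320) = 1.
Track Bezout coefficients alongside the remainders: start with r₀ = 571 = a·1 + b·0 (s = 1, t = 0) and r₁ = 320 = a·0 + b·1 (s = 0, t = 1); each new remainder r_{k+1} = r_{k-1} − q_k·r_k inherits s_{k+1} = s_{k-1} − q_k·s_k, t_{k+1} = t_{k-1} − q_k·t_k, so r_k = a·s_k + b·t_k at every step:
  q = 1: r = 251, s = 1 − 1·0 = 1, t = 0 − 1·1 = -1  (check: 571·1 + 320·(-1) = 251)
  q = 1: r = 69, s = 0 − 1·1 = -1, t = 1 − 1·(-1) = 2  (check: 571·(-1) + 320·2 = 69)
  q = 3: r = 44, s = 1 − 3·(-1) = 4, t = -1 − 3·2 = -7  (check: 571·4 + 320·(-7) = 44)
  q = 1: r = 25, s = -1 − 1·4 = -5, t = 2 − 1·(-7) = 9  (check: 571·(-5) + 320·9 = 25)
  q = 1: r = 19, s = 4 − 1·(-5) = 9, t = -7 − 1·9 = -16  (check: 571·9 + 320·(-16) = 19)
  q = 1: r = 6, s = -5 − 1·9 = -14, t = 9 − 1·(-16) = 25  (check: 571·(-14) + 320·25 = 6)
  q = 3: r = 1, s = 9 − 3·(-14) = 51, t = -16 − 3·25 = -91  (check: 571·51 + 320·(-91) = 1)
The row with r = 1 (the gcd) gives the Bezout coefficients s = 51, t = -91.
Result: 571 · (51) + 320 · (-91) = 1.

gcd(571, 320) = 1; s = 51, t = -91 (check: 571·51 + 320·(-91) = 1).


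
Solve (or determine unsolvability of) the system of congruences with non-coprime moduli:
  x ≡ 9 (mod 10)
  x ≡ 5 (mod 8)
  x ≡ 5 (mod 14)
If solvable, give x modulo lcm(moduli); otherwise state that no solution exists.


Moduli 10, 8, 14 are not pairwise coprime, so CRT works modulo lcm(m_i) when all pairwise compatibility conditions hold.
Pairwise compatibility: gcd(m_i, m_j) must divide a_i - a_j for every pair.
Merge one congruence at a time:
  Start: x ≡ 9 (mod 10).
  Combine with x ≡ 5 (mod 8): gcd(10, 8) = 2; 5 - 9 = -4, which IS divisible by 2, so compatible.
    Write x = 9 + 10·t and substitute into x ≡ 5 (mod 8): 10·t ≡ 5 − 9 = -4 (mod 8).
    Divide the congruence (and modulus) by g = 2: 5·t ≡ -2 (mod 4).
    Reduce coefficients mod 4: 1·t ≡ 2 (mod 4).
    So t ≡ 2 (mod 4).
    Then x = 9 + 10·2 = 29, valid modulo lcm(10, 8) = 40: x ≡ 29 (mod 40).
  Combine with x ≡ 5 (mod 14): gcd(40, 14) = 2; 5 - 29 = -24, which IS divisible by 2, so compatible.
    Write x = 29 + 40·t and substitute into x ≡ 5 (mod 14): 40·t ≡ 5 − 29 = -24 (mod 14).
    Divide the congruence (and modulus) by g = 2: 20·t ≡ -12 (mod 7).
    Reduce coefficients mod 7: 6·t ≡ 2 (mod 7).
    The inverse of 6 mod 7 is 6 (since 6·6 = 36 = 5·7 + 1), so t ≡ 6·2 = 12 ≡ 5 (mod 7).
    Then x = 29 + 40·5 = 229, valid modulo lcm(40, 14) = 280: x ≡ 229 (mod 280).
Verify: 229 mod 10 = 9, 229 mod 8 = 5, 229 mod 14 = 5.

x ≡ 229 (mod 280).


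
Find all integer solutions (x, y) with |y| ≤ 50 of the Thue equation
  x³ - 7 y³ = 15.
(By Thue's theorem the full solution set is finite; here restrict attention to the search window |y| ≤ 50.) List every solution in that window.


The equation is x³ - 7y³ = 15. For fixed y, x³ = 7·y³ + 15, so a solution requires the RHS to be a perfect cube.
Strategy: iterate y from -50 to 50, compute RHS = 7·y³ + 15, and check whether it is a (positive or negative) perfect cube.
Check small values of y:
  y = 0: RHS = 15 is not a perfect cube.
  y = 1: RHS = 22 is not a perfect cube.
  y = -1: RHS = 8 = (2)³ ⇒ x = 2 works.
  y = 2: RHS = 71 is not a perfect cube.
  y = -2: RHS = -41 is not a perfect cube.
  y = 3: RHS = 204 is not a perfect cube.
  y = -3: RHS = -174 is not a perfect cube.
Continuing, at y = 23: RHS = 85184 = (44)³ ⇒ x = 44 works.
Searching the remaining y in |y| ≤ 50 finds no further solutions.
Collected solutions: (2, -1), (44, 23).

Solutions (with |y| ≤ 50): (2, -1), (44, 23).


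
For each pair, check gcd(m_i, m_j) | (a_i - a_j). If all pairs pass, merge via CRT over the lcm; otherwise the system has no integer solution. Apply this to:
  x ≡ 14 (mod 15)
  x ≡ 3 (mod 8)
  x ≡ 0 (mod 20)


Moduli 15, 8, 20 are not pairwise coprime, so CRT works modulo lcm(m_i) when all pairwise compatibility conditions hold.
Pairwise compatibility: gcd(m_i, m_j) must divide a_i - a_j for every pair.
Merge one congruence at a time:
  Start: x ≡ 14 (mod 15).
  Combine with x ≡ 3 (mod 8): gcd(15, 8) = 1; 3 - 14 = -11, which IS divisible by 1, so compatible.
    Write x = 14 + 15·t and substitute into x ≡ 3 (mod 8): 15·t ≡ 3 − 14 = -11 (mod 8).
    Reduce coefficients mod 8: 7·t ≡ 5 (mod 8).
    The inverse of 7 mod 8 is 7 (since 7·7 = 49 = 6·8 + 1), so t ≡ 7·5 = 35 ≡ 3 (mod 8).
    Then x = 14 + 15·3 = 59, valid modulo lcm(15, 8) = 120: x ≡ 59 (mod 120).
  Combine with x ≡ 0 (mod 20): gcd(120, 20) = 20, and 0 - 59 = -59 is NOT divisible by 20.
    ⇒ system is inconsistent (no integer solution).

No solution (the system is inconsistent).


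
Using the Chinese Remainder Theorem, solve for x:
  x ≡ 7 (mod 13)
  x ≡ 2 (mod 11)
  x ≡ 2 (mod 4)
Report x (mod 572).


Moduli 13, 11, 4 are pairwise coprime; by CRT there is a unique solution modulo M = 13 · 11 · 4 = 572.
Solve pairwise, accumulating the modulus:
  Start with x ≡ 7 (mod 13).
  Combine with x ≡ 2 (mod 11): since gcd(13, 11) = 1, we get a unique residue mod 143.
    Write x = 7 + 13·t and substitute into x ≡ 2 (mod 11): 13·t ≡ 2 − 7 = -5 (mod 11).
    Reduce coefficients mod 11: 2·t ≡ 6 (mod 11).
    The inverse of 2 mod 11 is 6 (since 2·6 = 12 = 1·11 + 1), so t ≡ 6·6 = 36 ≡ 3 (mod 11).
    Then x = 7 + 13·3 = 46, valid modulo lcm(13, 11) = 143: x ≡ 46 (mod 143).
  Combine with x ≡ 2 (mod 4): since gcd(143, 4) = 1, we get a unique residue mod 572.
    Write x = 46 + 143·t and substitute into x ≡ 2 (mod 4): 143·t ≡ 2 − 46 = -44 (mod 4).
    Reduce coefficients mod 4: 3·t ≡ 0 (mod 4).
    The inverse of 3 mod 4 is 3 (since 3·3 = 9 = 2·4 + 1), so t ≡ 3·0 = 0 ≡ 0 (mod 4).
    Then x = 46 + 143·0 = 46, valid modulo lcm(143, 4) = 572: x ≡ 46 (mod 572).
Verify: 46 mod 13 = 7 ✓, 46 mod 11 = 2 ✓, 46 mod 4 = 2 ✓.

x ≡ 46 (mod 572).


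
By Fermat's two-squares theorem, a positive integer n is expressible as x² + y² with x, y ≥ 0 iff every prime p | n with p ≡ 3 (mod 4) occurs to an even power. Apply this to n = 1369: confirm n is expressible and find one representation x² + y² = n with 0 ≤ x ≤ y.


Step 1: Factor n = 1369 = 37^2.
Step 2: Check the mod-4 condition on each prime factor: 37 ≡ 1 (mod 4), exponent 2.
All primes ≡ 3 (mod 4) appear to even exponent (or don't appear), so by the two-squares theorem n IS expressible as a sum of two squares.
Step 3: Build a representation. Here n = 37 · 37 is a product of primes ≡ 1 (mod 4). Each prime p ≡ 1 (mod 4) is itself a sum of two squares; find a² by testing p − a² for a perfect square:
  37: 37 − 1² = 36 = 6² ⇒ 37 = 1² + 6².
  Combine using the Brahmagupta–Fibonacci identity (a² + b²)(c² + d²) = (ac − bd)² + (ad + bc)² = (ac + bd)² + (ad − bc)²:
  37 · 37 = 1369: from (1² + 6²)(1² + 6²), take (1·1 − 6·6, 1·6 + 6·1) = (1 − 36, 6 + 6) = (-35, 12); dropping signs (only squares matter) gives (35, 12); check 35² + 12² = 1225 + 144 = 1369 ✓.
Step 4: Order so x ≤ y and verify: 12² + 35² = 144 + 1225 = 1369 = n. ✓

n = 1369 = 12² + 35² (one valid representation with x ≤ y).


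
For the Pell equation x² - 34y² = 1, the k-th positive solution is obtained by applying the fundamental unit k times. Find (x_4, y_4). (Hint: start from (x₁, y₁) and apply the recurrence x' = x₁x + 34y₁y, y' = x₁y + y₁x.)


Step 1: Find the fundamental solution (x₁, y₁) of x² - 34y² = 1.
  Expand √34 as a continued fraction. a₀ = ⌊√34⌋ = 5; iterate m_{k+1} = d_k·a_k − m_k, d_{k+1} = (34 − m_{k+1}²)/d_k, a_{k+1} = ⌊(a₀ + m_{k+1})/d_{k+1}⌋ (starting m₀ = 0, d₀ = 1), with convergents p_k = a_k·p_{k-1} + p_{k-2}, q_k = a_k·q_{k-1} + q_{k-2} (p₋₁ = 1, q₋₁ = 0):
  k = 0: a₀ = 5; p₀/q₀ = 5/1; p₀² − 34·q₀² = 25 − 34 = -9.
  k = 1: m = 5, d = 9, a = ⌊(5 + 5)/9⌋ = 1; p/q = (1·5 + 1)/(1·1 + 0) = 6/1; p² − 34·q² = 36 − 34 = 2.
  k = 2: m = 4, d = 2, a = ⌊(5 + 4)/2⌋ = 4; p/q = (4·6 + 5)/(4·1 + 1) = 29/5; p² − 34·q² = 841 − 850 = -9.
  k = 3: m = 4, d = 9, a = ⌊(5 + 4)/9⌋ = 1; p/q = (1·29 + 6)/(1·5 + 1) = 35/6; p² − 34·q² = 1225 − 1224 = 1.
  The first convergent with p² − 34·q² = 1 gives the fundamental solution (x₁, y₁) = (35, 6).
Step 2: Apply the recurrence (x_{n+1}, y_{n+1}) = (x₁x_n + 34y₁y_n, x₁y_n + y₁x_n) repeatedly.
  From (x_1, y_1) = (35, 6): x_2 = 35·35 + 34·6·6 = 2449; y_2 = 35·6 + 6·35 = 420.
  From (x_2, y_2) = (2449, 420): x_3 = 35·2449 + 34·6·420 = 171395; y_3 = 35·420 + 6·2449 = 29394.
  From (x_3, y_3) = (171395, 29394): x_4 = 35·171395 + 34·6·29394 = 11995201; y_4 = 35·29394 + 6·171395 = 2057160.
Step 3: Verify x_4² - 34·y_4² = 143884847030401 - 143884847030400 = 1 (should be 1). ✓

(x_1, y_1) = (35, 6); (x_4, y_4) = (11995201, 2057160).


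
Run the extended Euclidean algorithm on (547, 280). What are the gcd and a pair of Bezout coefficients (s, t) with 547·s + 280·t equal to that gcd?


Euclidean algorithm on (547, 280) — divide until remainder is 0:
  547 = 1 · 280 + 267
  280 = 1 · 267 + 13
  267 = 20 · 13 + 7
  13 = 1 · 7 + 6
  7 = 1 · 6 + 1
  6 = 6 · 1 + 0
gcd(547, 280) = 1.
Track Bezout coefficients alongside the remainders: start with r₀ = 547 = a·1 + b·0 (s = 1, t = 0) and r₁ = 280 = a·0 + b·1 (s = 0, t = 1); each new remainder r_{k+1} = r_{k-1} − q_k·r_k inherits s_{k+1} = s_{k-1} − q_k·s_k, t_{k+1} = t_{k-1} − q_k·t_k, so r_k = a·s_k + b·t_k at every step:
  q = 1: r = 267, s = 1 − 1·0 = 1, t = 0 − 1·1 = -1  (check: 547·1 + 280·(-1) = 267)
  q = 1: r = 13, s = 0 − 1·1 = -1, t = 1 − 1·(-1) = 2  (check: 547·(-1) + 280·2 = 13)
  q = 20: r = 7, s = 1 − 20·(-1) = 21, t = -1 − 20·2 = -41  (check: 547·21 + 280·(-41) = 7)
  q = 1: r = 6, s = -1 − 1·21 = -22, t = 2 − 1·(-41) = 43  (check: 547·(-22) + 280·43 = 6)
  q = 1: r = 1, s = 21 − 1·(-22) = 43, t = -41 − 1·43 = -84  (check: 547·43 + 280·(-84) = 1)
The row with r = 1 (the gcd) gives the Bezout coefficients s = 43, t = -84.
Result: 547 · (43) + 280 · (-84) = 1.

gcd(547, 280) = 1; s = 43, t = -84 (check: 547·43 + 280·(-84) = 1).


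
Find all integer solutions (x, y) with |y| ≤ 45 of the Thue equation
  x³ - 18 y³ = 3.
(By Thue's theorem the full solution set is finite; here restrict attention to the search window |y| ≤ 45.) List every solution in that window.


The equation is x³ - 18y³ = 3. For fixed y, x³ = 18·y³ + 3, so a solution requires the RHS to be a perfect cube.
Strategy: iterate y from -45 to 45, compute RHS = 18·y³ + 3, and check whether it is a (positive or negative) perfect cube.
Check small values of y:
  y = 0: RHS = 3 is not a perfect cube.
  y = 1: RHS = 21 is not a perfect cube.
  y = -1: RHS = -15 is not a perfect cube.
  y = 2: RHS = 147 is not a perfect cube.
  y = -2: RHS = -141 is not a perfect cube.
  y = 3: RHS = 489 is not a perfect cube.
  y = -3: RHS = -483 is not a perfect cube.
Continuing the search up to |y| = 45 finds no solutions either.
No (x, y) in the scanned range satisfies the equation.

No integer solutions with |y| ≤ 45.


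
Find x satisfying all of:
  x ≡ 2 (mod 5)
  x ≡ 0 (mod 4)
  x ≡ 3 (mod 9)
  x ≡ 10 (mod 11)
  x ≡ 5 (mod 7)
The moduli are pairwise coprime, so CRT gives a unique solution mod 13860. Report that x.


Product of moduli M = 5 · 4 · 9 · 11 · 7 = 13860.
Merge one congruence at a time:
  Start: x ≡ 2 (mod 5).
  Combine with x ≡ 0 (mod 4); new modulus lcm = 20.
    Write x = 2 + 5·t and substitute into x ≡ 0 (mod 4): 5·t ≡ 0 − 2 = -2 (mod 4).
    Reduce coefficients mod 4: 1·t ≡ 2 (mod 4).
    So t ≡ 2 (mod 4).
    Then x = 2 + 5·2 = 12, valid modulo lcm(5, 4) = 20: x ≡ 12 (mod 20).
  Combine with x ≡ 3 (mod 9); new modulus lcm = 180.
    Write x = 12 + 20·t and substitute into x ≡ 3 (mod 9): 20·t ≡ 3 − 12 = -9 (mod 9).
    Reduce coefficients mod 9: 2·t ≡ 0 (mod 9).
    The inverse of 2 mod 9 is 5 (since 2·5 = 10 = 1·9 + 1), so t ≡ 5·0 = 0 ≡ 0 (mod 9).
    Then x = 12 + 20·0 = 12, valid modulo lcm(20, 9) = 180: x ≡ 12 (mod 180).
  Combine with x ≡ 10 (mod 11); new modulus lcm = 1980.
    Write x = 12 + 180·t and substitute into x ≡ 10 (mod 11): 180·t ≡ 10 − 12 = -2 (mod 11).
    Reduce coefficients mod 11: 4·t ≡ 9 (mod 11).
    The inverse of 4 mod 11 is 3 (since 4·3 = 12 = 1·11 + 1), so t ≡ 3·9 = 27 ≡ 5 (mod 11).
    Then x = 12 + 180·5 = 912, valid modulo lcm(180, 11) = 1980: x ≡ 912 (mod 1980).
  Combine with x ≡ 5 (mod 7); new modulus lcm = 13860.
    Write x = 912 + 1980·t and substitute into x ≡ 5 (mod 7): 1980·t ≡ 5 − 912 = -907 (mod 7).
    Reduce coefficients mod 7: 6·t ≡ 3 (mod 7).
    The inverse of 6 mod 7 is 6 (since 6·6 = 36 = 5·7 + 1), so t ≡ 6·3 = 18 ≡ 4 (mod 7).
    Then x = 912 + 1980·4 = 8832, valid modulo lcm(1980, 7) = 13860: x ≡ 8832 (mod 13860).
Verify against each original: 8832 mod 5 = 2, 8832 mod 4 = 0, 8832 mod 9 = 3, 8832 mod 11 = 10, 8832 mod 7 = 5.

x ≡ 8832 (mod 13860).


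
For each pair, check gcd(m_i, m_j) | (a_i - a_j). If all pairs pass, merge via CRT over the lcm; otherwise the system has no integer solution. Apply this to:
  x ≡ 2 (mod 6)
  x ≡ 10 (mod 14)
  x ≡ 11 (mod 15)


Moduli 6, 14, 15 are not pairwise coprime, so CRT works modulo lcm(m_i) when all pairwise compatibility conditions hold.
Pairwise compatibility: gcd(m_i, m_j) must divide a_i - a_j for every pair.
Merge one congruence at a time:
  Start: x ≡ 2 (mod 6).
  Combine with x ≡ 10 (mod 14): gcd(6, 14) = 2; 10 - 2 = 8, which IS divisible by 2, so compatible.
    Write x = 2 + 6·t and substitute into x ≡ 10 (mod 14): 6·t ≡ 10 − 2 = 8 (mod 14).
    Divide the congruence (and modulus) by g = 2: 3·t ≡ 4 (mod 7).
    The inverse of 3 mod 7 is 5 (since 3·5 = 15 = 2·7 + 1), so t ≡ 5·4 = 20 ≡ 6 (mod 7).
    Then x = 2 + 6·6 = 38, valid modulo lcm(6, 14) = 42: x ≡ 38 (mod 42).
  Combine with x ≡ 11 (mod 15): gcd(42, 15) = 3; 11 - 38 = -27, which IS divisible by 3, so compatible.
    Write x = 38 + 42·t and substitute into x ≡ 11 (mod 15): 42·t ≡ 11 − 38 = -27 (mod 15).
    Divide the congruence (and modulus) by g = 3: 14·t ≡ -9 (mod 5).
    Reduce coefficients mod 5: 4·t ≡ 1 (mod 5).
    The inverse of 4 mod 5 is 4 (since 4·4 = 16 = 3·5 + 1), so t ≡ 4·1 = 4 ≡ 4 (mod 5).
    Then x = 38 + 42·4 = 206, valid modulo lcm(42, 15) = 210: x ≡ 206 (mod 210).
Verify: 206 mod 6 = 2, 206 mod 14 = 10, 206 mod 15 = 11.

x ≡ 206 (mod 210).


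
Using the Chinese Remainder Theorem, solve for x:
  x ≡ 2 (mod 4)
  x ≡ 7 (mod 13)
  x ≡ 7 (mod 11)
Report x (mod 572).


Moduli 4, 13, 11 are pairwise coprime; by CRT there is a unique solution modulo M = 4 · 13 · 11 = 572.
Solve pairwise, accumulating the modulus:
  Start with x ≡ 2 (mod 4).
  Combine with x ≡ 7 (mod 13): since gcd(4, 13) = 1, we get a unique residue mod 52.
    Write x = 2 + 4·t and substitute into x ≡ 7 (mod 13): 4·t ≡ 7 − 2 = 5 (mod 13).
    The inverse of 4 mod 13 is 10 (since 4·10 = 40 = 3·13 + 1), so t ≡ 10·5 = 50 ≡ 11 (mod 13).
    Then x = 2 + 4·11 = 46, valid modulo lcm(4, 13) = 52: x ≡ 46 (mod 52).
  Combine with x ≡ 7 (mod 11): since gcd(52, 11) = 1, we get a unique residue mod 572.
    Write x = 46 + 52·t and substitute into x ≡ 7 (mod 11): 52·t ≡ 7 − 46 = -39 (mod 11).
    Reduce coefficients mod 11: 8·t ≡ 5 (mod 11).
    The inverse of 8 mod 11 is 7 (since 8·7 = 56 = 5·11 + 1), so t ≡ 7·5 = 35 ≡ 2 (mod 11).
    Then x = 46 + 52·2 = 150, valid modulo lcm(52, 11) = 572: x ≡ 150 (mod 572).
Verify: 150 mod 4 = 2 ✓, 150 mod 13 = 7 ✓, 150 mod 11 = 7 ✓.

x ≡ 150 (mod 572).


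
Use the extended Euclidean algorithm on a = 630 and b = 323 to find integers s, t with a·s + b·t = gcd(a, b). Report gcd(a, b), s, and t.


Euclidean algorithm on (630, 323) — divide until remainder is 0:
  630 = 1 · 323 + 307
  323 = 1 · 307 + 16
  307 = 19 · 16 + 3
  16 = 5 · 3 + 1
  3 = 3 · 1 + 0
gcd(630, 323) = 1.
Track Bezout coefficients alongside the remainders: start with r₀ = 630 = a·1 + b·0 (s = 1, t = 0) and r₁ = 323 = a·0 + b·1 (s = 0, t = 1); each new remainder r_{k+1} = r_{k-1} − q_k·r_k inherits s_{k+1} = s_{k-1} − q_k·s_k, t_{k+1} = t_{k-1} − q_k·t_k, so r_k = a·s_k + b·t_k at every step:
  q = 1: r = 307, s = 1 − 1·0 = 1, t = 0 − 1·1 = -1  (check: 630·1 + 323·(-1) = 307)
  q = 1: r = 16, s = 0 − 1·1 = -1, t = 1 − 1·(-1) = 2  (check: 630·(-1) + 323·2 = 16)
  q = 19: r = 3, s = 1 − 19·(-1) = 20, t = -1 − 19·2 = -39  (check: 630·20 + 323·(-39) = 3)
  q = 5: r = 1, s = -1 − 5·20 = -101, t = 2 − 5·(-39) = 197  (check: 630·(-101) + 323·197 = 1)
The row with r = 1 (the gcd) gives the Bezout coefficients s = -101, t = 197.
Result: 630 · (-101) + 323 · (197) = 1.

gcd(630, 323) = 1; s = -101, t = 197 (check: 630·(-101) + 323·197 = 1).


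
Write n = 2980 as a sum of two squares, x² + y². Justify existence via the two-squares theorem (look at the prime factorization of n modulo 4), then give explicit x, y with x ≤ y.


Step 1: Factor n = 2980 = 2^2 · 5 · 149.
Step 2: Check the mod-4 condition on each prime factor: 2 = 2 (special); 5 ≡ 1 (mod 4), exponent 1; 149 ≡ 1 (mod 4), exponent 1.
All primes ≡ 3 (mod 4) appear to even exponent (or don't appear), so by the two-squares theorem n IS expressible as a sum of two squares.
Step 3: Build a representation. Group n = k² · m with k = 2 and m = 5 · 149 = 745 (a product of primes ≡ 1 (mod 4)); a representation of m scales to one of n via (k·x)² + (k·y)² = k²(x² + y²). Each prime p ≡ 1 (mod 4) is itself a sum of two squares; find a² by testing p − a² for a perfect square:
  5: 5 − 1² = 4 = 2² ⇒ 5 = 1² + 2².
  149: 149 − 1² = 148, 149 − 2² = 145, 149 − 3² = 140, 149 − 4² = 133, 149 − 5² = 124, 149 − 6² = 113, 149 − 7² = 100 = 10² ⇒ 149 = 7² + 10².
  Combine using the Brahmagupta–Fibonacci identity (a² + b²)(c² + d²) = (ac − bd)² + (ad + bc)² = (ac + bd)² + (ad − bc)²:
  5 · 149 = 745: from (1² + 2²)(7² + 10²), take (1·7 − 2·10, 1·10 + 2·7) = (7 − 20, 10 + 14) = (-13, 24); dropping signs (only squares matter) gives (13, 24); check 13² + 24² = 169 + 576 = 745 ✓.
  Scale by k = 2: (2·13, 2·24) = (26, 48).
Step 4: Order so x ≤ y and verify: 26² + 48² = 676 + 2304 = 2980 = n. ✓

n = 2980 = 26² + 48² (one valid representation with x ≤ y).
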